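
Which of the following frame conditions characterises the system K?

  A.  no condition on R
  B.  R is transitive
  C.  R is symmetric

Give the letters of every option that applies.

(A) K is sound and complete for exactly this class.
(B) this class determines K4, not K.
(C) this class determines KB, not K.

A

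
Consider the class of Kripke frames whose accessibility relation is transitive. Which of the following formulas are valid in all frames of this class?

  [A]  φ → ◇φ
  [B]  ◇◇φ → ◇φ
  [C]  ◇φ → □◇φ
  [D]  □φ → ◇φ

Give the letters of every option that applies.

(A) φ → ◇φ is the dual of axiom T; it is valid on a frame exactly when R is reflexive. Such an R need not be reflexive, so not valid.
(B) ◇◇φ → ◇φ (the dual of axiom 4) characterises the transitive frames. Every such R is transitive — valid.
(C) axiom 5: valid iff R is euclidean. Such an R need not be euclidean — not valid.
(D) □φ → ◇φ is axiom D, which corresponds to seriality. Such an R need not be serial — not valid.

B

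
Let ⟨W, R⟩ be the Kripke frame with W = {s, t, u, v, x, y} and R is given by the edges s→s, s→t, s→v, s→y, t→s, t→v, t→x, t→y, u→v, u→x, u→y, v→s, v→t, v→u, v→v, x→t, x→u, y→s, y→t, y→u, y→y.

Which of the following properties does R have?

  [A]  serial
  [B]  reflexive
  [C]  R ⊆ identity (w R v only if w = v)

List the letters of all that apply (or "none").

A

(A) serial: every world has an R-successor.
(B) not reflexive: not t R t.
(C) not ⊆ identity: s R t with s ≠ t.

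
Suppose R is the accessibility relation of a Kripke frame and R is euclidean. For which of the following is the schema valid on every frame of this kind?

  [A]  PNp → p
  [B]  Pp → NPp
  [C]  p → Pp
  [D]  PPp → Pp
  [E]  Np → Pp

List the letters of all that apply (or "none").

(A) PNp → p is the dual of axiom B; it is valid on a frame exactly when R is symmetric. Such an R need not be symmetric, so not valid.
(B) axiom 5: valid iff R is euclidean. Every such R is euclidean — valid.
(C) p → Pp is the dual of axiom T, which corresponds to reflexivity. Such an R need not be reflexive — not valid.
(D) PPp → Pp is the dual of axiom 4, which corresponds to transitivity. Such an R need not be transitive — not valid.
(E) Np → Pp is axiom D, which corresponds to seriality. Such an R need not be serial — not valid.

B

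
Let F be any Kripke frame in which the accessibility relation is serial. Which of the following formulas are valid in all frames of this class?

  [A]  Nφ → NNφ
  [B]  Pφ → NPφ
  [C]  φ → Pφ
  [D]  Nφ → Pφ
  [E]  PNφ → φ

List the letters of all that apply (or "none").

(A) Nφ → NNφ is axiom 4, which corresponds to transitivity. Such an R need not be transitive — not valid.
(B) Pφ → NPφ (axiom 5) characterises the euclidean frames. Such an R need not be euclidean — not valid.
(C) φ → Pφ is the dual of axiom T, which corresponds to reflexivity. Such an R need not be reflexive — not valid.
(D) Nφ → Pφ is axiom D, which corresponds to seriality. Every such R is serial — valid.
(E) PNφ → φ (the dual of axiom B) characterises the symmetric frames. Such an R need not be symmetric — not valid.

D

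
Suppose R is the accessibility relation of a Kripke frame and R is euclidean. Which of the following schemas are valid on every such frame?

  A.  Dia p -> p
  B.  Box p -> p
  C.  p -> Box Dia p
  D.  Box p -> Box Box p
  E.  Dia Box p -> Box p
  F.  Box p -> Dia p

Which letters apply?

E

(A) Dia p -> p is the converse of T; it holds exactly when R ⊆ identity. Such an R need not be a subset of the identity — not valid.
(B) axiom T: valid iff R is reflexive. Such an R need not be reflexive — not valid.
(C) p -> Box Dia p is axiom B; it is valid on a frame exactly when R is symmetric. Such an R need not be symmetric, so not valid.
(D) axiom 4: valid iff R is transitive. Such an R need not be transitive — not valid.
(E) Dia Box p -> Box p is the dual of axiom 5; it is valid on a frame exactly when R is euclidean. Every such R is euclidean, so valid.
(F) axiom D: valid iff R is serial. Such an R need not be serial — not valid.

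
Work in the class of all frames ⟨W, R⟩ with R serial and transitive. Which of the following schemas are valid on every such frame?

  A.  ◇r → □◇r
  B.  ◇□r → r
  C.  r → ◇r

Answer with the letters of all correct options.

(A) ◇r → □◇r is axiom 5, which corresponds to the euclidean property. Such an R need not be euclidean — not valid.
(B) ◇□r → r is the dual of axiom B; it is valid on a frame exactly when R is symmetric. Such an R need not be symmetric, so not valid.
(C) r → ◇r is the dual of axiom T, which corresponds to reflexivity. Such an R need not be reflexive — not valid.

none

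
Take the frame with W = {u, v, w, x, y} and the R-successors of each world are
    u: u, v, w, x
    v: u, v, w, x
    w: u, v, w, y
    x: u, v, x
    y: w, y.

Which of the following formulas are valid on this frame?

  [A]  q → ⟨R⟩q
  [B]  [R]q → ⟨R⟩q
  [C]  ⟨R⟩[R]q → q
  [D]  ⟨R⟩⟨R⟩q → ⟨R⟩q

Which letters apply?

A, B, C

R is reflexive: each world relates to itself.
R is symmetric: every R-edge is matched by its reverse.
R is not transitive: u R w and w R y but not u R y.
R is serial: every world has an R-successor.
(A) q → ⟨R⟩q is the dual of axiom T; it is valid on a frame exactly when R is reflexive. R is reflexive, so valid.
(B) [R]q → ⟨R⟩q (axiom D) characterises the serial frames. R is serial — valid.
(C) ⟨R⟩[R]q → q (the dual of axiom B) characterises the symmetric frames. R is symmetric — valid.
(D) ⟨R⟩⟨R⟩q → ⟨R⟩q is the dual of axiom 4, which corresponds to transitivity. R is not transitive — not valid.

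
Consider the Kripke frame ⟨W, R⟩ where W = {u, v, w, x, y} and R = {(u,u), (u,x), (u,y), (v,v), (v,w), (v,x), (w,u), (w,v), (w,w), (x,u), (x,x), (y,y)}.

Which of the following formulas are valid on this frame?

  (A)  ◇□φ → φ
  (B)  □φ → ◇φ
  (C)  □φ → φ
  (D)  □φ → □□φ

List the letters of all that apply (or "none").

R is reflexive: each world relates to itself.
R is not symmetric: u R y but not y R u.
R is not transitive: v R w and w R u but not v R u.
R is serial: every world has an R-successor.
(A) ◇□φ → φ is the dual of axiom B, which corresponds to symmetry. R is not symmetric — not valid.
(B) axiom D: valid iff R is serial. R is serial — valid.
(C) □φ → φ is axiom T; it is valid on a frame exactly when R is reflexive. R is reflexive, so valid.
(D) axiom 4: valid iff R is transitive. R is not transitive — not valid.

B, C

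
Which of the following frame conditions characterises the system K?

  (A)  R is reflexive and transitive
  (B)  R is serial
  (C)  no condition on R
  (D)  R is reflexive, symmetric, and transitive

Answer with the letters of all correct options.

(A) this class determines S4, not K.
(B) this class determines D, not K.
(C) K is sound and complete for exactly this class.
(D) this class determines S5, not K.

C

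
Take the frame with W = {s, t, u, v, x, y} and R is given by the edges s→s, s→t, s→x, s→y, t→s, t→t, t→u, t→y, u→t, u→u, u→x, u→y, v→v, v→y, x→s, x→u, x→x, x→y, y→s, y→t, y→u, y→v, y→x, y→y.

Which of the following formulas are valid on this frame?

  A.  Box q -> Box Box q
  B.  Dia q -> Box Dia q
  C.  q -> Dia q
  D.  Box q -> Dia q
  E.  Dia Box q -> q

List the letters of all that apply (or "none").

C, D, E

R is reflexive: each world relates to itself.
R is symmetric: every R-edge is matched by its reverse.
R is not transitive: s R t and t R u but not s R u.
R is not euclidean: s R t and s R x but not t R x.
R is serial: every world has an R-successor.
(A) Box q -> Box Box q (axiom 4) characterises the transitive frames. R is not transitive — not valid.
(B) Dia q -> Box Dia q is axiom 5; it is valid on a frame exactly when R is euclidean. R is not euclidean, so not valid.
(C) q -> Dia q is the dual of axiom T; it is valid on a frame exactly when R is reflexive. R is reflexive, so valid.
(D) Box q -> Dia q (axiom D) characterises the serial frames. R is serial — valid.
(E) Dia Box q -> q is the dual of axiom B, which corresponds to symmetry. R is symmetric — valid.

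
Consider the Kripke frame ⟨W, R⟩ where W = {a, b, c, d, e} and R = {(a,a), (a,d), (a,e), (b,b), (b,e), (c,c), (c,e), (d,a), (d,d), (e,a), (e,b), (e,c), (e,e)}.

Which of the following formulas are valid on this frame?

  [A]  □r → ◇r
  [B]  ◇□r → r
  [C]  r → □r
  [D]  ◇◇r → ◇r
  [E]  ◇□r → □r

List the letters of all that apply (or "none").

R is symmetric: every R-edge is matched by its reverse.
R is not transitive: a R e and e R b but not a R b.
R is not euclidean: a R d and a R e but not d R e.
R is serial: every world has an R-successor.
R is not a subset of the identity: a R d with a ≠ d.
(A) □r → ◇r is axiom D, which corresponds to seriality. R is serial — valid.
(B) ◇□r → r is the dual of axiom B, which corresponds to symmetry. R is symmetric — valid.
(C) r → □r is equivalent to ◇p→p; it holds exactly when R ⊆ identity. Here R ⊄ identity — not valid.
(D) ◇◇r → ◇r is the dual of axiom 4, which corresponds to transitivity. R is not transitive — not valid.
(E) ◇□r → □r (the dual of axiom 5) characterises the euclidean frames. R is not euclidean — not valid.

A, B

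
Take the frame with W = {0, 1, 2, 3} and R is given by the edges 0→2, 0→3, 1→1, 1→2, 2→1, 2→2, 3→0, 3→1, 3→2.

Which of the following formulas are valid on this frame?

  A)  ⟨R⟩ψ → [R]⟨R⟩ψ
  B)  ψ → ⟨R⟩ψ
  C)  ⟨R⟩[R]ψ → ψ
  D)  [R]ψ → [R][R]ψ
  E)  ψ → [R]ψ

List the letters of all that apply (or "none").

R is not reflexive: not 0 R 0.
R is not symmetric: 0 R 2 but not 2 R 0.
R is not transitive: 0 R 2 and 2 R 1 but not 0 R 1.
R is not euclidean: 0 R 2 and 0 R 3 but not 2 R 3.
R is not a subset of the identity: 0 R 2 with 0 ≠ 2.
(A) ⟨R⟩ψ → [R]⟨R⟩ψ is axiom 5, which corresponds to the euclidean property. R is not euclidean — not valid.
(B) ψ → ⟨R⟩ψ is the dual of axiom T, which corresponds to reflexivity. R is not reflexive — not valid.
(C) ⟨R⟩[R]ψ → ψ is the dual of axiom B, which corresponds to symmetry. R is not symmetric — not valid.
(D) [R]ψ → [R][R]ψ is axiom 4, which corresponds to transitivity. R is not transitive — not valid.
(E) ψ → [R]ψ is equivalent to ◇p→p; it holds exactly when R ⊆ identity. Here R ⊄ identity — not valid.

none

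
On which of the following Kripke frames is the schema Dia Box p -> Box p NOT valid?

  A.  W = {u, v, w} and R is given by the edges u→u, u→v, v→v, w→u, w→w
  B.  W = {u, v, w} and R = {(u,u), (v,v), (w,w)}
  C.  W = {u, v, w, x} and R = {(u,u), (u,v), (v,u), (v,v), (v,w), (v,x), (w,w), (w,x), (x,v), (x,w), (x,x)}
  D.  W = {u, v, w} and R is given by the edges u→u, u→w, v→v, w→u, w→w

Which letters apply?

The schema Dia Box p -> Box p is the dual of axiom 5; it is valid on a frame iff R is euclidean.
(A) R is not euclidean (u R v and u R u but not v R u), so the schema fails here.
(B) R is euclidean (any two R-successors of the same world are R-related), so the schema is valid here.
(C) R is not euclidean (v R u and v R w but not u R w), so the schema fails here.
(D) R is euclidean (any two R-successors of the same world are R-related), so the schema is valid here.

A, C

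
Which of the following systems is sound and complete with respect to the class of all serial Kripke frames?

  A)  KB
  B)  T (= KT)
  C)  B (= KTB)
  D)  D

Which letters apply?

D

(A) KB is determined by the class of symmetric frames.
(B) T (= KT) is determined by the class of reflexive frames.
(C) B (= KTB) is determined by the class of reflexive and symmetric frames.
(D) D is determined by exactly this class.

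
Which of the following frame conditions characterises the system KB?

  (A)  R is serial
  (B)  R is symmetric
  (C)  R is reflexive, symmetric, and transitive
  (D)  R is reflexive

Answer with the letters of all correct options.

B

(A) this class determines D, not KB.
(B) KB is sound and complete for exactly this class.
(C) this class determines S5, not KB.
(D) this class determines T (= KT), not KB.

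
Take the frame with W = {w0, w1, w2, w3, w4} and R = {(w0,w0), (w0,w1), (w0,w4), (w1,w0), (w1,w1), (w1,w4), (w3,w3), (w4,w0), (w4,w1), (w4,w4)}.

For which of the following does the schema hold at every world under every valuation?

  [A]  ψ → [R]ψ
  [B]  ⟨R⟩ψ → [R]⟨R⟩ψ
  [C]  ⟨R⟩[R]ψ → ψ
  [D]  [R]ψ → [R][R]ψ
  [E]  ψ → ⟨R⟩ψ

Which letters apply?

R is not reflexive: not w2 R w2.
R is symmetric: every R-edge is matched by its reverse.
R is transitive: R is closed under composition.
R is euclidean: any two R-successors of the same world are R-related.
R is not a subset of the identity: w0 R w1 with w0 ≠ w1.
(A) ψ → [R]ψ is equivalent to ◇p→p; it holds exactly when R ⊆ identity. Here R ⊄ identity — not valid.
(B) ⟨R⟩ψ → [R]⟨R⟩ψ is axiom 5; it is valid on a frame exactly when R is euclidean. R is euclidean, so valid.
(C) ⟨R⟩[R]ψ → ψ (the dual of axiom B) characterises the symmetric frames. R is symmetric — valid.
(D) axiom 4: valid iff R is transitive. R is transitive — valid.
(E) ψ → ⟨R⟩ψ is the dual of axiom T; it is valid on a frame exactly when R is reflexive. R is not reflexive, so not valid.

B, C, D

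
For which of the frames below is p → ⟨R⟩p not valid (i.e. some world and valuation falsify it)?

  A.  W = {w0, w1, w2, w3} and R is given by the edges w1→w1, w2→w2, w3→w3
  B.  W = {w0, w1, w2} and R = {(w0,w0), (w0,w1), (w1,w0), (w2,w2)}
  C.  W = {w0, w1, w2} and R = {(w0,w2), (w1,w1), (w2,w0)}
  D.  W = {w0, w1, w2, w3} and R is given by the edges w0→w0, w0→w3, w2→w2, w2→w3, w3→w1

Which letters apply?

A, B, C, D

The schema p → ⟨R⟩p is the dual of axiom T; it is valid on a frame iff R is reflexive.
(A) R is not reflexive (not w0 R w0), so the schema fails here.
(B) R is not reflexive (not w1 R w1), so the schema fails here.
(C) R is not reflexive (not w0 R w0), so the schema fails here.
(D) R is not reflexive (not w1 R w1), so the schema fails here.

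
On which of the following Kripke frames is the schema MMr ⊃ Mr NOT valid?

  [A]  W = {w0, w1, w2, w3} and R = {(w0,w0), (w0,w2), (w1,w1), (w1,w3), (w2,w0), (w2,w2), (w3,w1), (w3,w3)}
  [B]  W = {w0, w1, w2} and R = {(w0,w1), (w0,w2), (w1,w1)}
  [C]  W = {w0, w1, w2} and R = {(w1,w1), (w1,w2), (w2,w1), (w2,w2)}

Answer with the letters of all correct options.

none

The schema MMr ⊃ Mr is the dual of axiom 4; it is valid on a frame iff R is transitive.
(A) R is transitive (R is closed under composition), so the schema is valid here.
(B) R is transitive (R is closed under composition), so the schema is valid here.
(C) R is transitive (R is closed under composition), so the schema is valid here.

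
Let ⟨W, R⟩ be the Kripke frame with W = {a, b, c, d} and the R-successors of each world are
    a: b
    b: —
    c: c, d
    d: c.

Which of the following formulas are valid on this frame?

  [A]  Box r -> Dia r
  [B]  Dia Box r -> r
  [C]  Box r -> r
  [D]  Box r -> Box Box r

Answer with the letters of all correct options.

R is not reflexive: not a R a.
R is not symmetric: a R b but not b R a.
R is not transitive: d R c and c R d but not d R d.
R is not serial: b has no R-successor.
(A) axiom D: valid iff R is serial. R is not serial — not valid.
(B) Dia Box r -> r is the dual of axiom B, which corresponds to symmetry. R is not symmetric — not valid.
(C) Box r -> r is axiom T, which corresponds to reflexivity. R is not reflexive — not valid.
(D) Box r -> Box Box r is axiom 4, which corresponds to transitivity. R is not transitive — not valid.

none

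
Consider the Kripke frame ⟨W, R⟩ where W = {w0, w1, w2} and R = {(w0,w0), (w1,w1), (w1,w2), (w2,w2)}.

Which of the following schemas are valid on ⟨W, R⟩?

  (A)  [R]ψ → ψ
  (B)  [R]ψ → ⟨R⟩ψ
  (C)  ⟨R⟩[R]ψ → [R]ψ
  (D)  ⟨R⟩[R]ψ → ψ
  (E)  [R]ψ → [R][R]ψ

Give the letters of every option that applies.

R is reflexive: each world relates to itself.
R is not symmetric: w1 R w2 but not w2 R w1.
R is transitive: R is closed under composition.
R is not euclidean: w1 R w2 and w1 R w1 but not w2 R w1.
R is serial: every world has an R-successor.
(A) [R]ψ → ψ is axiom T, which corresponds to reflexivity. R is reflexive — valid.
(B) [R]ψ → ⟨R⟩ψ is axiom D, which corresponds to seriality. R is serial — valid.
(C) ⟨R⟩[R]ψ → [R]ψ is the dual of axiom 5; it is valid on a frame exactly when R is euclidean. R is not euclidean, so not valid.
(D) ⟨R⟩[R]ψ → ψ is the dual of axiom B, which corresponds to symmetry. R is not symmetric — not valid.
(E) [R]ψ → [R][R]ψ (axiom 4) characterises the transitive frames. R is transitive — valid.

A, B, E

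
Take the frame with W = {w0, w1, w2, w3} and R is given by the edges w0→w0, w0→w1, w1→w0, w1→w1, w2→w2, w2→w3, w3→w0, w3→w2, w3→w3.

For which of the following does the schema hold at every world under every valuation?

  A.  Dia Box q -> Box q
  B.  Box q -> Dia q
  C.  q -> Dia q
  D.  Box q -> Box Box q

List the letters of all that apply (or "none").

B, C

R is reflexive: each world relates to itself.
R is not transitive: w2 R w3 and w3 R w0 but not w2 R w0.
R is not euclidean: w3 R w0 and w3 R w2 but not w0 R w2.
R is serial: every world has an R-successor.
(A) Dia Box q -> Box q (the dual of axiom 5) characterises the euclidean frames. R is not euclidean — not valid.
(B) Box q -> Dia q is axiom D, which corresponds to seriality. R is serial — valid.
(C) q -> Dia q is the dual of axiom T; it is valid on a frame exactly when R is reflexive. R is reflexive, so valid.
(D) Box q -> Box Box q is axiom 4; it is valid on a frame exactly when R is transitive. R is not transitive, so not valid.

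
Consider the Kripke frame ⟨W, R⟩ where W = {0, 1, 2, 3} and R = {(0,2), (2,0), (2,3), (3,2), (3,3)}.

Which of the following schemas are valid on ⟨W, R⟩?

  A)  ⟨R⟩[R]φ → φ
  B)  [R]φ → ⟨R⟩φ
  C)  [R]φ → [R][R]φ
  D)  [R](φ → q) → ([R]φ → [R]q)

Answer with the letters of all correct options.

A, D

R is symmetric: every R-edge is matched by its reverse.
R is not transitive: 0 R 2 and 2 R 0 but not 0 R 0.
R is not serial: 1 has no R-successor.
(A) ⟨R⟩[R]φ → φ is the dual of axiom B, which corresponds to symmetry. R is symmetric — valid.
(B) [R]φ → ⟨R⟩φ (axiom D) characterises the serial frames. R is not serial — not valid.
(C) axiom 4: valid iff R is transitive. R is not transitive — not valid.
(D) this is just K, valid on every normal frame.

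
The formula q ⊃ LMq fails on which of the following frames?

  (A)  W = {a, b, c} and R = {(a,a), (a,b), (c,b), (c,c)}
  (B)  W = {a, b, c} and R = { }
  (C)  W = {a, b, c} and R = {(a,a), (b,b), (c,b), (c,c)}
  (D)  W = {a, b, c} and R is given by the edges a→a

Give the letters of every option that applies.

The schema q ⊃ LMq is axiom B; it is valid on a frame iff R is symmetric.
(A) R is not symmetric (a R b but not b R a), so the schema fails here.
(B) R is symmetric (every R-edge is matched by its reverse), so the schema is valid here.
(C) R is not symmetric (c R b but not b R c), so the schema fails here.
(D) R is symmetric (every R-edge is matched by its reverse), so the schema is valid here.

A, C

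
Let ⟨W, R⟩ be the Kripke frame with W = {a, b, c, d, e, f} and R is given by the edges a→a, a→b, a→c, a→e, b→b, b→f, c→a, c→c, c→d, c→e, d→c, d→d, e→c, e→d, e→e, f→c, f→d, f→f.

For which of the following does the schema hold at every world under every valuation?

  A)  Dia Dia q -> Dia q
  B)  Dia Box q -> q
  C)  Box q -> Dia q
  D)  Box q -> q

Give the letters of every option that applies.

C, D

R is reflexive: each world relates to itself.
R is not symmetric: a R b but not b R a.
R is not transitive: a R b and b R f but not a R f.
R is serial: every world has an R-successor.
(A) Dia Dia q -> Dia q (the dual of axiom 4) characterises the transitive frames. R is not transitive — not valid.
(B) the dual of axiom B: valid iff R is symmetric. R is not symmetric — not valid.
(C) axiom D: valid iff R is serial. R is serial — valid.
(D) Box q -> q (axiom T) characterises the reflexive frames. R is reflexive — valid.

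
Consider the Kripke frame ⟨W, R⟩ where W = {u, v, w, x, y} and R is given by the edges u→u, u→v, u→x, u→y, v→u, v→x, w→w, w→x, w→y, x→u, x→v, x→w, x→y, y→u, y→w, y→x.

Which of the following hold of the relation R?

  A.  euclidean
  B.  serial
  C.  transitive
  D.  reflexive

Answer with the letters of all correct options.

(A) not euclidean: u R v and u R y but not v R y.
(B) serial: every world has an R-successor.
(C) not transitive: u R x and x R w but not u R w.
(D) not reflexive: not v R v.

B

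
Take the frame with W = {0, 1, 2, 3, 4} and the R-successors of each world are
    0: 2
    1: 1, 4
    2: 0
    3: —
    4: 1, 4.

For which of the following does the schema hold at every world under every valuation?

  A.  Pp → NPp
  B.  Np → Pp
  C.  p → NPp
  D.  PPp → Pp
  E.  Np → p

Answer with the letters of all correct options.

C

R is not reflexive: not 0 R 0.
R is symmetric: every R-edge is matched by its reverse.
R is not transitive: 0 R 2 and 2 R 0 but not 0 R 0.
R is not euclidean: 0 R 2 and 0 R 2 but not 2 R 2.
R is not serial: 3 has no R-successor.
(A) axiom 5: valid iff R is euclidean. R is not euclidean — not valid.
(B) Np → Pp is axiom D, which corresponds to seriality. R is not serial — not valid.
(C) axiom B: valid iff R is symmetric. R is symmetric — valid.
(D) PPp → Pp (the dual of axiom 4) characterises the transitive frames. R is not transitive — not valid.
(E) Np → p (axiom T) characterises the reflexive frames. R is not reflexive — not valid.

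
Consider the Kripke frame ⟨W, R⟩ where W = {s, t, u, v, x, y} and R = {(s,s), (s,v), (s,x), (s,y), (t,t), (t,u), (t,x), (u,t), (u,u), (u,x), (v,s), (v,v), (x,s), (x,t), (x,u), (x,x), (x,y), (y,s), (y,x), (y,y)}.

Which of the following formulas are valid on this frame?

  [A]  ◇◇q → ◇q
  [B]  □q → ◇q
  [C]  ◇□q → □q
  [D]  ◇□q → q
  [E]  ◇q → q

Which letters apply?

B, D

R is symmetric: every R-edge is matched by its reverse.
R is not transitive: s R x and x R t but not s R t.
R is not euclidean: s R v and s R x but not v R x.
R is serial: every world has an R-successor.
R is not a subset of the identity: s R v with s ≠ v.
(A) ◇◇q → ◇q is the dual of axiom 4, which corresponds to transitivity. R is not transitive — not valid.
(B) □q → ◇q is axiom D; it is valid on a frame exactly when R is serial. R is serial, so valid.
(C) ◇□q → □q (the dual of axiom 5) characterises the euclidean frames. R is not euclidean — not valid.
(D) ◇□q → q is the dual of axiom B, which corresponds to symmetry. R is symmetric — valid.
(E) ◇q → q (the converse of T) corresponds to R being a subset of the identity. Here R ⊄ identity, so not valid.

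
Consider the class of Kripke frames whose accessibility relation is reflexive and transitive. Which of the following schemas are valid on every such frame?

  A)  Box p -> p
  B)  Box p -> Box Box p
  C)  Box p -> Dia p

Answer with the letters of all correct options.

A, B, C

Reflexive relations are serial.
(A) axiom T: valid iff R is reflexive. Every such R is reflexive — valid.
(B) Box p -> Box Box p (axiom 4) characterises the transitive frames. Every such R is transitive — valid.
(C) Box p -> Dia p (axiom D) characterises the serial frames. Every such R is serial — valid.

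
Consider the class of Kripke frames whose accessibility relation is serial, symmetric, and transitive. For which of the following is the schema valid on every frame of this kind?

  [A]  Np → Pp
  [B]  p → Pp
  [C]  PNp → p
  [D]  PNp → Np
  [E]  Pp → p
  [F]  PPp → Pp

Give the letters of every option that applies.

A serial symmetric transitive relation is reflexive (take any v with uRv; symmetry gives vRu and transitivity gives uRu), hence an equivalence relation.
(A) Np → Pp is axiom D; it is valid on a frame exactly when R is serial. Every such R is serial, so valid.
(B) p → Pp is the dual of axiom T; it is valid on a frame exactly when R is reflexive. Every such R is reflexive, so valid.
(C) PNp → p (the dual of axiom B) characterises the symmetric frames. Every such R is symmetric — valid.
(D) PNp → Np is the dual of axiom 5; it is valid on a frame exactly when R is euclidean. Every such R is euclidean, so valid.
(E) Pp → p is valid only on frames where every R-edge is a self-loop. Such an R need not be a subset of the identity — not valid.
(F) PPp → Pp is the dual of axiom 4; it is valid on a frame exactly when R is transitive. Every such R is transitive, so valid.

A, B, C, D, F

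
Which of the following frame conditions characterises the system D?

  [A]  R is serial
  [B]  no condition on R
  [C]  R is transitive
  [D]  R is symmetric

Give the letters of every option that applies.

A

(A) D is sound and complete for exactly this class.
(B) this class determines K, not D.
(C) this class determines K4, not D.
(D) this class determines KB, not D.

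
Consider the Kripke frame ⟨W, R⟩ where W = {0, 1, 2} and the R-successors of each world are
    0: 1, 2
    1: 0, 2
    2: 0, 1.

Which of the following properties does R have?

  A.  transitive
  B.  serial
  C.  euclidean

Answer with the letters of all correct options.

B

(A) not transitive: 0 R 1 and 1 R 0 but not 0 R 0.
(B) serial: every world has an R-successor.
(C) not euclidean: 0 R 1 and 0 R 1 but not 1 R 1.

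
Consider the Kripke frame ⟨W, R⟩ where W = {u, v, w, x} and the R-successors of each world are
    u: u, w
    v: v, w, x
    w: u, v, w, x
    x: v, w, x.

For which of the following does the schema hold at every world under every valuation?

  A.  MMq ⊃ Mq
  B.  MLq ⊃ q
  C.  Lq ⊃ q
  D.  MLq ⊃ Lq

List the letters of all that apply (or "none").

B, C

R is reflexive: each world relates to itself.
R is symmetric: every R-edge is matched by its reverse.
R is not transitive: u R w and w R v but not u R v.
R is not euclidean: w R u and w R v but not u R v.
(A) MMq ⊃ Mq (the dual of axiom 4) characterises the transitive frames. R is not transitive — not valid.
(B) MLq ⊃ q is the dual of axiom B, which corresponds to symmetry. R is symmetric — valid.
(C) axiom T: valid iff R is reflexive. R is reflexive — valid.
(D) MLq ⊃ Lq (the dual of axiom 5) characterises the euclidean frames. R is not euclidean — not valid.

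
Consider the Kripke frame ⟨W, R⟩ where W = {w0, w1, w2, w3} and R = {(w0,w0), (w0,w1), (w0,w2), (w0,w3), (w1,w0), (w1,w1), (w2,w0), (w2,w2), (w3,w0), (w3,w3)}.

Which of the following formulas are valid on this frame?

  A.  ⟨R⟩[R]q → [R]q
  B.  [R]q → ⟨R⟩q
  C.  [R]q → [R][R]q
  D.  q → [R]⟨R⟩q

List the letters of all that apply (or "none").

R is symmetric: every R-edge is matched by its reverse.
R is not transitive: w1 R w0 and w0 R w2 but not w1 R w2.
R is not euclidean: w0 R w1 and w0 R w2 but not w1 R w2.
R is serial: every world has an R-successor.
(A) ⟨R⟩[R]q → [R]q (the dual of axiom 5) characterises the euclidean frames. R is not euclidean — not valid.
(B) [R]q → ⟨R⟩q is axiom D; it is valid on a frame exactly when R is serial. R is serial, so valid.
(C) axiom 4: valid iff R is transitive. R is not transitive — not valid.
(D) q → [R]⟨R⟩q is axiom B; it is valid on a frame exactly when R is symmetric. R is symmetric, so valid.

B, D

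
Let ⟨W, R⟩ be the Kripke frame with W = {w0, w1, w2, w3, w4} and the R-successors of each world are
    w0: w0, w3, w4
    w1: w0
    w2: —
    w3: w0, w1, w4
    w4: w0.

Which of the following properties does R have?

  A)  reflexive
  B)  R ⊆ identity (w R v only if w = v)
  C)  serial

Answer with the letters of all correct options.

(A) not reflexive: not w1 R w1.
(B) not ⊆ identity: w0 R w3 with w0 ≠ w3.
(C) not serial: w2 has no R-successor.

none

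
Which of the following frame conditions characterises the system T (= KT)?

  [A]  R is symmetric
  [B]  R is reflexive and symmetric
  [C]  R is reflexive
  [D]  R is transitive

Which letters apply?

C

(A) this class determines KB, not T (= KT).
(B) this class determines B (= KTB), not T (= KT).
(C) T (= KT) is sound and complete for exactly this class.
(D) this class determines K4, not T (= KT).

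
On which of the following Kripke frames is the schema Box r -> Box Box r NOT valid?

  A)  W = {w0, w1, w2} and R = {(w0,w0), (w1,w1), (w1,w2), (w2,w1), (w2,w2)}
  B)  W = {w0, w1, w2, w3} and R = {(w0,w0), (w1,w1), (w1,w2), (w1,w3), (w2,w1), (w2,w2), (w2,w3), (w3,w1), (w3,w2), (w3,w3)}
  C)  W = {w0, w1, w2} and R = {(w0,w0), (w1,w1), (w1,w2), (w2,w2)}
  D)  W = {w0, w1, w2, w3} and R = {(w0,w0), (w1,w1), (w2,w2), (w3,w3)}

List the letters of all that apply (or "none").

The schema Box r -> Box Box r is axiom 4; it is valid on a frame iff R is transitive.
(A) R is transitive (R is closed under composition), so the schema is valid here.
(B) R is transitive (R is closed under composition), so the schema is valid here.
(C) R is transitive (R is closed under composition), so the schema is valid here.
(D) R is transitive (R is closed under composition), so the schema is valid here.

none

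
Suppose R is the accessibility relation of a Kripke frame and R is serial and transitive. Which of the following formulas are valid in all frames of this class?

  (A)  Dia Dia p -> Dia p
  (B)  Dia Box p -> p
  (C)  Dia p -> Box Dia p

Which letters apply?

(A) the dual of axiom 4: valid iff R is transitive. Every such R is transitive — valid.
(B) Dia Box p -> p is the dual of axiom B, which corresponds to symmetry. Such an R need not be symmetric — not valid.
(C) Dia p -> Box Dia p is axiom 5, which corresponds to the euclidean property. Such an R need not be euclidean — not valid.

A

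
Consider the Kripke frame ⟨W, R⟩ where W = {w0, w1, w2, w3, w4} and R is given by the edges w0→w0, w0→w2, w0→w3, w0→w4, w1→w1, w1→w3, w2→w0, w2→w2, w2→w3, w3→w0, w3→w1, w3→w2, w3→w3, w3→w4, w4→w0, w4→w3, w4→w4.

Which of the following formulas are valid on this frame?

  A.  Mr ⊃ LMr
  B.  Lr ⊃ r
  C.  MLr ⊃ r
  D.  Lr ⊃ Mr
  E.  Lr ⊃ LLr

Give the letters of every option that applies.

R is reflexive: each world relates to itself.
R is symmetric: every R-edge is matched by its reverse.
R is not transitive: w0 R w3 and w3 R w1 but not w0 R w1.
R is not euclidean: w0 R w2 and w0 R w4 but not w2 R w4.
R is serial: every world has an R-successor.
(A) Mr ⊃ LMr (axiom 5) characterises the euclidean frames. R is not euclidean — not valid.
(B) axiom T: valid iff R is reflexive. R is reflexive — valid.
(C) MLr ⊃ r (the dual of axiom B) characterises the symmetric frames. R is symmetric — valid.
(D) axiom D: valid iff R is serial. R is serial — valid.
(E) Lr ⊃ LLr (axiom 4) characterises the transitive frames. R is not transitive — not valid.

B, C, D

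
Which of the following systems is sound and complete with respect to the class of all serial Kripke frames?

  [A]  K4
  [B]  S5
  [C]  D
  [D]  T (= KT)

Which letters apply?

C

(A) K4 is determined by the class of transitive frames.
(B) S5 is determined by the class of reflexive, symmetric, and transitive frames.
(C) D is determined by exactly this class.
(D) T (= KT) is determined by the class of reflexive frames.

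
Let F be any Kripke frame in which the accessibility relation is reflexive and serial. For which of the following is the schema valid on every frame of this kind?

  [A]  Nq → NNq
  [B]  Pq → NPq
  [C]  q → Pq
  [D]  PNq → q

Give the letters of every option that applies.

C

(A) Nq → NNq is axiom 4; it is valid on a frame exactly when R is transitive. Such an R need not be transitive, so not valid.
(B) Pq → NPq is axiom 5, which corresponds to the euclidean property. Such an R need not be euclidean — not valid.
(C) q → Pq (the dual of axiom T) characterises the reflexive frames. Every such R is reflexive — valid.
(D) PNq → q (the dual of axiom B) characterises the symmetric frames. Such an R need not be symmetric — not valid.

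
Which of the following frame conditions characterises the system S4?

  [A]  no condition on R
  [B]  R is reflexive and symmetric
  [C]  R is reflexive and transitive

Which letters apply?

(A) this class determines K, not S4.
(B) this class determines B (= KTB), not S4.
(C) S4 is sound and complete for exactly this class.

C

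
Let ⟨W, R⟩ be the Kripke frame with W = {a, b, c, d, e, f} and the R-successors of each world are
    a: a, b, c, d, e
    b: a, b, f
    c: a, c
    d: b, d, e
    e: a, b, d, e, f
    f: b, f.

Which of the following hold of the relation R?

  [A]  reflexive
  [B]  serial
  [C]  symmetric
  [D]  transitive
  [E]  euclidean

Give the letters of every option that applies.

(A) reflexive: each world relates to itself.
(B) serial: every world has an R-successor.
(C) not symmetric: a R d but not d R a.
(D) not transitive: a R b and b R f but not a R f.
(E) not euclidean: a R b and a R c but not b R c.

A, B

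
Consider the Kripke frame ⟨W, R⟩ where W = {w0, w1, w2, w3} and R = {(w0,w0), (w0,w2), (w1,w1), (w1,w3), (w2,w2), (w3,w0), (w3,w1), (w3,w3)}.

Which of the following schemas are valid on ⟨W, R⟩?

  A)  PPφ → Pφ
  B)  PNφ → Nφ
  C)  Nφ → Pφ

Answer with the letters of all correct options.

C

R is not transitive: w1 R w3 and w3 R w0 but not w1 R w0.
R is not euclidean: w0 R w2 and w0 R w0 but not w2 R w0.
R is serial: every world has an R-successor.
(A) the dual of axiom 4: valid iff R is transitive. R is not transitive — not valid.
(B) PNφ → Nφ is the dual of axiom 5, which corresponds to the euclidean property. R is not euclidean — not valid.
(C) axiom D: valid iff R is serial. R is serial — valid.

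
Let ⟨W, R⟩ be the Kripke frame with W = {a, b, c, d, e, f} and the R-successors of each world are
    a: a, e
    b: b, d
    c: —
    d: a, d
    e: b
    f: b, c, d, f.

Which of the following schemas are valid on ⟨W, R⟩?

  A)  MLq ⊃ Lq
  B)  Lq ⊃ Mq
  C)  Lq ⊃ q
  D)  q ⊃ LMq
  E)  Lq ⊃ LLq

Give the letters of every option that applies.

R is not reflexive: not c R c.
R is not symmetric: a R e but not e R a.
R is not transitive: a R e and e R b but not a R b.
R is not euclidean: a R e and a R a but not e R a.
R is not serial: c has no R-successor.
(A) MLq ⊃ Lq is the dual of axiom 5, which corresponds to the euclidean property. R is not euclidean — not valid.
(B) Lq ⊃ Mq (axiom D) characterises the serial frames. R is not serial — not valid.
(C) Lq ⊃ q (axiom T) characterises the reflexive frames. R is not reflexive — not valid.
(D) q ⊃ LMq is axiom B; it is valid on a frame exactly when R is symmetric. R is not symmetric, so not valid.
(E) Lq ⊃ LLq (axiom 4) characterises the transitive frames. R is not transitive — not valid.

none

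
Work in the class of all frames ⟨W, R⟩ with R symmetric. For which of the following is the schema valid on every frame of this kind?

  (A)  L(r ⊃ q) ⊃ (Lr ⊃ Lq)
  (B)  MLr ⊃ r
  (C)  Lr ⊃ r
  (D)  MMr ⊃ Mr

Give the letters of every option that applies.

A, B

(A) L(r ⊃ q) ⊃ (Lr ⊃ Lq) is the K axiom; it holds on all frames — valid.
(B) the dual of axiom B: valid iff R is symmetric. Every such R is symmetric — valid.
(C) Lr ⊃ r (axiom T) characterises the reflexive frames. Such an R need not be reflexive — not valid.
(D) the dual of axiom 4: valid iff R is transitive. Such an R need not be transitive — not valid.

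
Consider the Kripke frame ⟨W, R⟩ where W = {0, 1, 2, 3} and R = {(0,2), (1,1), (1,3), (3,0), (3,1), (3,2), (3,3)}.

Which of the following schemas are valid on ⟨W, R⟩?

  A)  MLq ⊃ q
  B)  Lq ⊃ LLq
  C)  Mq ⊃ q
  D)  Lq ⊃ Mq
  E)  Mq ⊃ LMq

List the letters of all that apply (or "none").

R is not symmetric: 0 R 2 but not 2 R 0.
R is not transitive: 1 R 3 and 3 R 0 but not 1 R 0.
R is not euclidean: 3 R 0 and 3 R 1 but not 0 R 1.
R is not serial: 2 has no R-successor.
R is not a subset of the identity: 0 R 2 with 0 ≠ 2.
(A) the dual of axiom B: valid iff R is symmetric. R is not symmetric — not valid.
(B) axiom 4: valid iff R is transitive. R is not transitive — not valid.
(C) Mq ⊃ q (the converse of T) corresponds to R being a subset of the identity. Here R ⊄ identity, so not valid.
(D) axiom D: valid iff R is serial. R is not serial — not valid.
(E) Mq ⊃ LMq is axiom 5; it is valid on a frame exactly when R is euclidean. R is not euclidean, so not valid.

none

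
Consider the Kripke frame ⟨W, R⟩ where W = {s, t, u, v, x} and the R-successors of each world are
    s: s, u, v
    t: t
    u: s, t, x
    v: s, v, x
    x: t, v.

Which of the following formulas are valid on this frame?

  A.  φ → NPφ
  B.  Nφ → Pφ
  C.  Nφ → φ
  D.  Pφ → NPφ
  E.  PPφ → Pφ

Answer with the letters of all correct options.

R is not reflexive: not u R u.
R is not symmetric: u R t but not t R u.
R is not transitive: s R u and u R t but not s R t.
R is not euclidean: s R u and s R v but not u R v.
R is serial: every world has an R-successor.
(A) φ → NPφ (axiom B) characterises the symmetric frames. R is not symmetric — not valid.
(B) Nφ → Pφ is axiom D, which corresponds to seriality. R is serial — valid.
(C) axiom T: valid iff R is reflexive. R is not reflexive — not valid.
(D) Pφ → NPφ (axiom 5) characterises the euclidean frames. R is not euclidean — not valid.
(E) PPφ → Pφ (the dual of axiom 4) characterises the transitive frames. R is not transitive — not valid.

B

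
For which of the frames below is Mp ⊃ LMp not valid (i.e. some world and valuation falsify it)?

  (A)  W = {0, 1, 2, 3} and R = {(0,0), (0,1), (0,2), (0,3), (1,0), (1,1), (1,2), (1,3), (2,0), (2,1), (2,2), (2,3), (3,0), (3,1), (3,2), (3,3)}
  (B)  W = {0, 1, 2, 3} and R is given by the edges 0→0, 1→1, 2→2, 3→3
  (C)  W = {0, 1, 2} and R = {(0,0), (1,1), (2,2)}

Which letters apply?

none

The schema Mp ⊃ LMp is axiom 5; it is valid on a frame iff R is euclidean.
(A) R is euclidean (any two R-successors of the same world are R-related), so the schema is valid here.
(B) R is euclidean (any two R-successors of the same world are R-related), so the schema is valid here.
(C) R is euclidean (any two R-successors of the same world are R-related), so the schema is valid here.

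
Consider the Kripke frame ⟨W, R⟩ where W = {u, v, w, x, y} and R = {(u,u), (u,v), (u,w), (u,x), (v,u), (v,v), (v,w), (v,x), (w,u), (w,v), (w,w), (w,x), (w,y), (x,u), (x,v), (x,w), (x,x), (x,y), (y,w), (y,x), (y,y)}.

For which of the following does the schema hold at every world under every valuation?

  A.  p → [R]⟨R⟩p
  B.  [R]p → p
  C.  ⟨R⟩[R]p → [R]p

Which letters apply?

R is reflexive: each world relates to itself.
R is symmetric: every R-edge is matched by its reverse.
R is not euclidean: w R u and w R y but not u R y.
(A) axiom B: valid iff R is symmetric. R is symmetric — valid.
(B) [R]p → p (axiom T) characterises the reflexive frames. R is reflexive — valid.
(C) the dual of axiom 5: valid iff R is euclidean. R is not euclidean — not valid.

A, B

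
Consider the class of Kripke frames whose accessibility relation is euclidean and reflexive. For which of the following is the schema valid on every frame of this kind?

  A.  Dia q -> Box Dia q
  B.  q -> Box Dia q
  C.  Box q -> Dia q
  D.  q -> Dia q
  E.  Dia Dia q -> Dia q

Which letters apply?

A, B, C, D, E

A reflexive euclidean relation is also symmetric (from wRw and wRv the euclidean condition gives vRw) and hence transitive; it is an equivalence relation.
(A) Dia q -> Box Dia q is axiom 5, which corresponds to the euclidean property. Every such R is euclidean — valid.
(B) q -> Box Dia q is axiom B, which corresponds to symmetry. Every such R is symmetric — valid.
(C) Box q -> Dia q (axiom D) characterises the serial frames. Every such R is serial — valid.
(D) q -> Dia q is the dual of axiom T, which corresponds to reflexivity. Every such R is reflexive — valid.
(E) Dia Dia q -> Dia q is the dual of axiom 4; it is valid on a frame exactly when R is transitive. Every such R is transitive, so valid.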